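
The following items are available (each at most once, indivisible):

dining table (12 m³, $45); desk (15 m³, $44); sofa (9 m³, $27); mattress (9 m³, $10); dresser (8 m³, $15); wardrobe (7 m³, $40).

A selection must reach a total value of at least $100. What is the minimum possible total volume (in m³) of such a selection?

Subsets with value ≥ 100, sorted by total volume:
- dining table+dresser+wardrobe: volume 27, value 100
- dining table+sofa+wardrobe: volume 28, value 112
- desk+sofa+wardrobe: volume 31, value 111
- dining table+desk+wardrobe: volume 34, value 129
Minimum volume: 27 m³.

27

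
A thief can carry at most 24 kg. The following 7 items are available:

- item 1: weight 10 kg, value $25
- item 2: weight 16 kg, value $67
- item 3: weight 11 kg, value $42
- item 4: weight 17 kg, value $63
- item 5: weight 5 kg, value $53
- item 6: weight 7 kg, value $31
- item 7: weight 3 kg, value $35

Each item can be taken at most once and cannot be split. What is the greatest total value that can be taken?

Check high-value combinations within 24 kg:
- item 2+item 5+item 7: weight 16+5+3=24, value 67+53+35=155
- item 3+item 5+item 7: weight 11+5+3=19, value 42+53+35=130
- item 3+item 5+item 6: weight 11+5+7=23, value 42+53+31=126
Best: $155.

$155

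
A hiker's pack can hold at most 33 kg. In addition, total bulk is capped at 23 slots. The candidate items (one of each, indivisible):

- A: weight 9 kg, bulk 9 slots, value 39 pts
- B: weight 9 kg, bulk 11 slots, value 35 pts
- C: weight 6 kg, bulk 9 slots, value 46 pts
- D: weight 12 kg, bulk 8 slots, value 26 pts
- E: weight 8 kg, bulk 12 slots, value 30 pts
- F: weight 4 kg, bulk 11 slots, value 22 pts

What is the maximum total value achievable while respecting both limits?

85 pts

Feasible sets respecting both limits:
- A+C: weight 15, bulk 18, value 85
- B+C: weight 15, bulk 20, value 81
- C+E: weight 14, bulk 21, value 76
- A+B: weight 18, bulk 20, value 74
Best: 85 pts.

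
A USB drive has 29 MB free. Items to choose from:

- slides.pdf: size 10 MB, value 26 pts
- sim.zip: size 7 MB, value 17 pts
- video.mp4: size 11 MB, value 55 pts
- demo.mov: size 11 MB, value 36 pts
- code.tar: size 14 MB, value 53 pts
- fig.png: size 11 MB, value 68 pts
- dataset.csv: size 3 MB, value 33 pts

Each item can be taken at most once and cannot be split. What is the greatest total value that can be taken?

Check high-value combinations within 29 MB:
- video.mp4+fig.png+dataset.csv: size 11+11+3=25, value 55+68+33=156
- code.tar+fig.png+dataset.csv: size 14+11+3=28, value 53+68+33=154
- video.mp4+code.tar+dataset.csv: size 11+14+3=28, value 55+53+33=141
Best: 156 pts.

156 pts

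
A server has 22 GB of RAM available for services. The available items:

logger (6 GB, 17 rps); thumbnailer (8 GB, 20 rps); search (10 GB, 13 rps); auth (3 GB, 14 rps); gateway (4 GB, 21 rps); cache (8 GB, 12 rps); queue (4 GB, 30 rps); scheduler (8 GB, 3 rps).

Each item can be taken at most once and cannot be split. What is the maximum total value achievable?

Check high-value combinations within 22 GB:
- logger+thumbnailer+gateway+queue: memory 6+8+4+4=22, value 17+20+21+30=88
- thumbnailer+auth+gateway+queue: memory 8+3+4+4=19, value 20+14+21+30=85
- logger+auth+gateway+queue: memory 6+3+4+4=17, value 17+14+21+30=82
Best: 88 rps.

88 rps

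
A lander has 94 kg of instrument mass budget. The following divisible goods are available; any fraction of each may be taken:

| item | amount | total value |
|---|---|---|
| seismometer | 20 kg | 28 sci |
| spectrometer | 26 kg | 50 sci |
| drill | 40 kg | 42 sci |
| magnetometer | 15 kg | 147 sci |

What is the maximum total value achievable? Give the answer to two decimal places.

Take in order of value per unit:
- magnetometer (147/15 per unit): all 15 → value 147, running total 147.00
- spectrometer (50/26 per unit): all 26 → value 50, running total 197.00
- seismometer (28/20 per unit): all 20 → value 28, running total 225.00
- drill (42/40 per unit): 33 of 40 → value 33×42/40 = 34.6500, running total 259.65
Total 259.65.

259.65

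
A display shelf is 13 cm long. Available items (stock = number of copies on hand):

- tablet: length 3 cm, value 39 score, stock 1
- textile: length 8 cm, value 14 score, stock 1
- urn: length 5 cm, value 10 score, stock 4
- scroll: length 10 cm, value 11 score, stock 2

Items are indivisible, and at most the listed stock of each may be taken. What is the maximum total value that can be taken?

59 score

Top feasible selections:
- 1×tablet + 2×urn: length 13, value 59
- 1×tablet + 1×textile: length 11, value 53
- 1×tablet + 1×scroll: length 13, value 50
Best: 59 score.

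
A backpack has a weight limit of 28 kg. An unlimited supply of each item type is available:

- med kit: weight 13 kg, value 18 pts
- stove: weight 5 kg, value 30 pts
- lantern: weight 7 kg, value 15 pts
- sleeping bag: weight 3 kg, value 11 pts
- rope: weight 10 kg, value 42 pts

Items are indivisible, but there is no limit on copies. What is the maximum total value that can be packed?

161 pts

Best value-per-unit is stove at 30/5; filling with it alone gives 5×30 = 150.
Optimal mix: 5×stove + 1×sleeping bag → weight 28, value 161.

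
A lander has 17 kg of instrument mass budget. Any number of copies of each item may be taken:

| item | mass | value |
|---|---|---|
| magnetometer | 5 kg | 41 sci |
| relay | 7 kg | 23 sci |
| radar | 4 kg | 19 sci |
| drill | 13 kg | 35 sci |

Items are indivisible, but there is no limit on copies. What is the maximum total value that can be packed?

Best value-per-unit is magnetometer at 41/5, and filling with it alone uses mass 3×5=15. No mix of the others beats 3×41 = 123.

123 sci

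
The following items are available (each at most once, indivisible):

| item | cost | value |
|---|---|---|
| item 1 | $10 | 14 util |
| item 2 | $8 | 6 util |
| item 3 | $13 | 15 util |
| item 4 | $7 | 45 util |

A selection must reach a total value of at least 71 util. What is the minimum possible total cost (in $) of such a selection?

Subsets with value ≥ 71, sorted by total cost:
- item 1+item 3+item 4: cost 30, value 74
- item 1+item 2+item 3+item 4: cost 38, value 80
Minimum cost: 30 $.

30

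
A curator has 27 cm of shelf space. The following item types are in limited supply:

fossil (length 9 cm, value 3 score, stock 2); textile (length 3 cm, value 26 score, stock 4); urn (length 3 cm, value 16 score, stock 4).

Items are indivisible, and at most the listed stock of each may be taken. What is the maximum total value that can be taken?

168 score

Best selections within length 27 and stock limits:
- 4×textile + 4×urn: length 24, value 168
- 4×textile + 3×urn: length 21, value 152
Best: 168 score.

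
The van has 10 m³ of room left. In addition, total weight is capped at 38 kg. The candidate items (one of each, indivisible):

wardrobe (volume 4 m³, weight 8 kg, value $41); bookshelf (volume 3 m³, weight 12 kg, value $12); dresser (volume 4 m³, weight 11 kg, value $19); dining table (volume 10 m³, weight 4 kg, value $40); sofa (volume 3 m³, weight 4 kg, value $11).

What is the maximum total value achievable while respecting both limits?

Feasible sets respecting both limits:
- wardrobe+bookshelf+sofa: volume 10, weight 24, value 64
- wardrobe+dresser: volume 8, weight 19, value 60
- wardrobe+bookshelf: volume 7, weight 20, value 53
- wardrobe+sofa: volume 7, weight 12, value 52
Best: $64.

$64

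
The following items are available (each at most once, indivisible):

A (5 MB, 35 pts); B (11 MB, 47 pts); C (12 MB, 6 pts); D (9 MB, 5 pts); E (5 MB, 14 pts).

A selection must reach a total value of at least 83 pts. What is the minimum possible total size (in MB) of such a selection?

21

Subsets with value ≥ 83, sorted by total size:
- A+B+E: size 21, value 96
- A+B+D: size 25, value 87
Minimum size: 21 MB.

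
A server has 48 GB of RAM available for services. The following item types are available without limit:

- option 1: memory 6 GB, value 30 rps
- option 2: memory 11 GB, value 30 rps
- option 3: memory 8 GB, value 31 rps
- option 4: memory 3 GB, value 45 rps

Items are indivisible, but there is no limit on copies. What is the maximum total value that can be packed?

Best value-per-unit is option 4 at 45/3, and filling with it alone uses memory 16×3=48. No mix of the others beats 16×45 = 720.

720 rps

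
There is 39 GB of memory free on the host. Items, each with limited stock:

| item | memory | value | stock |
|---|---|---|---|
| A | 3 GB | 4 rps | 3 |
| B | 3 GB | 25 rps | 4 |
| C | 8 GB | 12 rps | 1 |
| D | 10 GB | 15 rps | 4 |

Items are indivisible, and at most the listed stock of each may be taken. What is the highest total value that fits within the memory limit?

139 rps

Top feasible selections:
- 3×A + 4×B + 1×C + 1×D: memory 39, value 139
- 2×A + 4×B + 2×D: memory 38, value 138
- 2×A + 4×B + 1×C + 1×D: memory 36, value 135
- 1×A + 4×B + 2×D: memory 35, value 134
Best: 139 rps.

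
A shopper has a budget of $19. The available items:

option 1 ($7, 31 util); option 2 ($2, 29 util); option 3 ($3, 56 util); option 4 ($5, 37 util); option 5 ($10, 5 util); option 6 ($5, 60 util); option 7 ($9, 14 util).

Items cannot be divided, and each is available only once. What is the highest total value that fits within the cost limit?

182 util

Check high-value combinations within $19:
- option 2+option 3+option 4+option 6: cost 2+3+5+5=15, value 29+56+37+60=182
- option 1+option 2+option 3+option 6: cost 7+2+3+5=17, value 31+29+56+60=176
- option 2+option 3+option 6+option 7: cost 2+3+5+9=19, value 29+56+60+14=159
- option 1+option 2+option 4+option 6: cost 7+2+5+5=19, value 31+29+37+60=157
Best: 182 util.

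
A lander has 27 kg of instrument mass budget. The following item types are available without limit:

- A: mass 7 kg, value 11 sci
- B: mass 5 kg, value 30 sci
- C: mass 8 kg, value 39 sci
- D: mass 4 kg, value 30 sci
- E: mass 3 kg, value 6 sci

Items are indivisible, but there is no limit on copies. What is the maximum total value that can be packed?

Best value-per-unit is D at 30/4; filling with it alone gives 6×30 = 180.
Optimal mix: 6×D + 1×E → mass 27, value 186.

186 sci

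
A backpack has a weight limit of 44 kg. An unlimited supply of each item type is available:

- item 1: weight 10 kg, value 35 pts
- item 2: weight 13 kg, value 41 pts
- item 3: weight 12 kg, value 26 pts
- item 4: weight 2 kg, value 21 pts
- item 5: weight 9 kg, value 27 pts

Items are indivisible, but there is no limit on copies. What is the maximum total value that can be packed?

Best value-per-unit is item 4 at 21/2, and filling with it alone uses weight 22×2=44. No mix of the others beats 22×21 = 462.

462 pts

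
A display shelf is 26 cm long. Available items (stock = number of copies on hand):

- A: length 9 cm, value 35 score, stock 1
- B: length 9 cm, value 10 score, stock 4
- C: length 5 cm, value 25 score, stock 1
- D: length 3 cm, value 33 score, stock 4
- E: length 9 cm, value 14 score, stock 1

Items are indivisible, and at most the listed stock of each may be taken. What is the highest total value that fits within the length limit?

192 score

Best selections within length 26 and stock limits:
- 1×A + 1×C + 4×D: length 26, value 192
- 1×C + 4×D + 1×E: length 26, value 171
Best: 192 score.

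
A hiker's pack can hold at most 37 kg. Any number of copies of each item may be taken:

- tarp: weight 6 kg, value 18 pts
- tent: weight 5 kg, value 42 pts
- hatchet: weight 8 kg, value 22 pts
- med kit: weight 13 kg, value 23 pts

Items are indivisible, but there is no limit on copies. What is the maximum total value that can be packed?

294 pts

Best value-per-unit is tent at 42/5, and filling with it alone uses weight 7×5=35. No mix of the others beats 7×42 = 294.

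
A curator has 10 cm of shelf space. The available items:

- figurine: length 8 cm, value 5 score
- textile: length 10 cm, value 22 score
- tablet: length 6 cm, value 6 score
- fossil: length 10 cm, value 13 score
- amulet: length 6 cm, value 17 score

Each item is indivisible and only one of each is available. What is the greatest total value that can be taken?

Check high-value combinations within 10 cm:
- textile: length 10, value 22
- amulet: length 6, value 17
- fossil: length 10, value 13
Best: 22 score.

22 score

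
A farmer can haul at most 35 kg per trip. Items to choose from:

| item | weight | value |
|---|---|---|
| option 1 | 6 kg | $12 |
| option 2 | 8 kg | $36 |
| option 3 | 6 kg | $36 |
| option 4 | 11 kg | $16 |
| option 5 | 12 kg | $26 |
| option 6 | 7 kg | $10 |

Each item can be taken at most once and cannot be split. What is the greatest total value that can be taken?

$110

Check high-value combinations within 35 kg:
- option 1+option 2+option 3+option 5: weight 6+8+6+12=32, value 12+36+36+26=110
- option 2+option 3+option 5+option 6: weight 8+6+12+7=33, value 36+36+26+10=108
- option 1+option 2+option 3+option 4: weight 6+8+6+11=31, value 12+36+36+16=100
- option 2+option 3+option 5: weight 8+6+12=26, value 36+36+26=98
- option 2+option 3+option 4+option 6: weight 8+6+11+7=32, value 36+36+16+10=98
Best: $110.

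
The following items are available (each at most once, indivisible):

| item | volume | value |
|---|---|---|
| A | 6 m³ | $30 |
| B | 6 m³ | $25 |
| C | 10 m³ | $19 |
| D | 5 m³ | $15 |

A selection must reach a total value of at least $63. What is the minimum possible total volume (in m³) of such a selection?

17

Subsets with value ≥ 63, sorted by total volume:
- A+B+D: volume 17, value 70
- A+C+D: volume 21, value 64
- A+B+C: volume 22, value 74
- A+B+C+D: volume 27, value 89
Minimum volume: 17 m³.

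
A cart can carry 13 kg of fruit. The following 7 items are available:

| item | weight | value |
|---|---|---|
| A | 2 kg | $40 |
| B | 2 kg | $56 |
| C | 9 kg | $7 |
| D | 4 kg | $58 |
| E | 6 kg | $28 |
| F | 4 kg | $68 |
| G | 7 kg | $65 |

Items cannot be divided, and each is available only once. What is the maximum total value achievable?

$222

Check high-value combinations within 13 kg:
- A+B+D+F: weight 2+2+4+4=12, value 40+56+58+68=222
- B+F+G: weight 2+4+7=13, value 56+68+65=189
- B+D+F: weight 2+4+4=10, value 56+58+68=182
- B+D+G: weight 2+4+7=13, value 56+58+65=179
Best: $222.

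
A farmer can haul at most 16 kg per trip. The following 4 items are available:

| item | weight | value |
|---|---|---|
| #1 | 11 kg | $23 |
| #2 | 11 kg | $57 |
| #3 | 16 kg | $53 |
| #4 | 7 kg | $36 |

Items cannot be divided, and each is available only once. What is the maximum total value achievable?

Check high-value combinations within 16 kg:
- #2: weight 11, value 57
- #3: weight 16, value 53
- #4: weight 7, value 36
- #1: weight 11, value 23
Best: $57.

$57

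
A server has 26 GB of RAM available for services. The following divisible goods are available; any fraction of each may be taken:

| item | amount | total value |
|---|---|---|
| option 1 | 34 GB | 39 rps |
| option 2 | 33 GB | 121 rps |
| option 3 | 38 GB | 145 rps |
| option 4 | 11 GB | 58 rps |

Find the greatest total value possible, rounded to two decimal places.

115.24

Take in order of value per unit:
- option 4 (58/11 per unit): all 11 → value 58, running total 58.00
- option 3 (145/38 per unit): 15 of 38 → value 15×145/38 = 57.2368, running total 115.24
Total 115.24.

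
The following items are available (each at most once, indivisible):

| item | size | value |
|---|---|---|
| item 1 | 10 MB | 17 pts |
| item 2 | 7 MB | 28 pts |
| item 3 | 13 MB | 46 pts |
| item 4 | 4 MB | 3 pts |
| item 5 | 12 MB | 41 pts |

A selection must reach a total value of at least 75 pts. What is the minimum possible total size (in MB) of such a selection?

Subsets with value ≥ 75, sorted by total size:
- item 2+item 3+item 4: size 24, value 77
- item 3+item 5: size 25, value 87
- item 3+item 4+item 5: size 29, value 90
Minimum size: 24 MB.

24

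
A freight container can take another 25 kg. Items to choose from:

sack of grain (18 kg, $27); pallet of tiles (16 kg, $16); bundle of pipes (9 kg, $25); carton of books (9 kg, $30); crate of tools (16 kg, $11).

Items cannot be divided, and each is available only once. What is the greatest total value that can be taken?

$55

Check high-value combinations within 25 kg:
- bundle of pipes+carton of books: weight 9+9=18, value 25+30=55
- pallet of tiles+carton of books: weight 16+9=25, value 16+30=46
- pallet of tiles+bundle of pipes: weight 16+9=25, value 16+25=41
- carton of books+crate of tools: weight 9+16=25, value 30+11=41
Best: $55.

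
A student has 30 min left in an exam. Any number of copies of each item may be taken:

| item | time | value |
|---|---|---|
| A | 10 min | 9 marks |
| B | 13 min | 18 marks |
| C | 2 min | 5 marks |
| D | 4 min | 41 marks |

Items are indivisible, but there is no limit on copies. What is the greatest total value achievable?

Best value-per-unit is D at 41/4; filling with it alone gives 7×41 = 287.
Optimal mix: 1×C + 7×D → time 30, value 292.

292 marks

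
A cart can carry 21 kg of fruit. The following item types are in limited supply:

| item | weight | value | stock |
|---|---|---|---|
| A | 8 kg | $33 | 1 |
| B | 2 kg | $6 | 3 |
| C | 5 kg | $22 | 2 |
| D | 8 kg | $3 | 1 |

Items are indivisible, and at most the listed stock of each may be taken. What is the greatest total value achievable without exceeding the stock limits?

Best selections within weight 21 and stock limits:
- 1×A + 1×B + 2×C: weight 20, value 83
- 1×A + 2×C: weight 18, value 77
- 1×A + 3×B + 1×C: weight 19, value 73
Best: $83.

$83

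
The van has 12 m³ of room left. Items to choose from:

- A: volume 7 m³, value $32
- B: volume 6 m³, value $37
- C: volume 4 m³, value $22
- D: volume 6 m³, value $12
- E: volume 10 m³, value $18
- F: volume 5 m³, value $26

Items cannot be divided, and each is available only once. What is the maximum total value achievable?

$63

Check high-value combinations within 12 m³:
- B+F: volume 6+5=11, value 37+26=63
- B+C: volume 6+4=10, value 37+22=59
- A+F: volume 7+5=12, value 32+26=58
- A+C: volume 7+4=11, value 32+22=54
- B+D: volume 6+6=12, value 37+12=49
Best: $63.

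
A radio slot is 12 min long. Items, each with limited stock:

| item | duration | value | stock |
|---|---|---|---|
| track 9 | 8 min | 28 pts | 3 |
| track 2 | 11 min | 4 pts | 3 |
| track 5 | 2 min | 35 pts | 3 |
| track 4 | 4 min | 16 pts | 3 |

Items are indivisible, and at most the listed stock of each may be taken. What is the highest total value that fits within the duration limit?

Best selections within duration 12 and stock limits:
- 3×track 5 + 1×track 4: duration 10, value 121
- 3×track 5: duration 6, value 105
- 2×track 5 + 2×track 4: duration 12, value 102
- 1×track 9 + 2×track 5: duration 12, value 98
Best: 121 pts.

121 pts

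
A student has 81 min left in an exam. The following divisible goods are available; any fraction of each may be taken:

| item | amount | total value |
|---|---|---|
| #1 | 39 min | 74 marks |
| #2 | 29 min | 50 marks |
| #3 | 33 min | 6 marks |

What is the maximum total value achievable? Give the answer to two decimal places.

Take in order of value per unit:
- #1 (74/39 per unit): all 39 → value 74, running total 74.00
- #2 (50/29 per unit): all 29 → value 50, running total 124.00
- #3 (6/33 per unit): 13 of 33 → value 13×6/33 = 2.3636, running total 126.36
Total 126.36.

126.36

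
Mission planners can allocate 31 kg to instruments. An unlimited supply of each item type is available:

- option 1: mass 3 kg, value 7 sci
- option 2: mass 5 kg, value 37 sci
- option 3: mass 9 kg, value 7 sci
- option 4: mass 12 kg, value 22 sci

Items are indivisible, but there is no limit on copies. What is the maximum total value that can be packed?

Best value-per-unit is option 2 at 37/5, and filling with it alone uses mass 6×5=30. No mix of the others beats 6×37 = 222.

222 sci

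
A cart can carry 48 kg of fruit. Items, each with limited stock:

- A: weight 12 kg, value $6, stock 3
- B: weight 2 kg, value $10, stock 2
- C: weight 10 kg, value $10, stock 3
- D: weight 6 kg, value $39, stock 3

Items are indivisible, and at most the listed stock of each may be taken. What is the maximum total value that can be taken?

Top feasible selections:
- 2×B + 2×C + 3×D: weight 42, value 157
- 1×A + 2×B + 1×C + 3×D: weight 44, value 153
Best: $157.

$157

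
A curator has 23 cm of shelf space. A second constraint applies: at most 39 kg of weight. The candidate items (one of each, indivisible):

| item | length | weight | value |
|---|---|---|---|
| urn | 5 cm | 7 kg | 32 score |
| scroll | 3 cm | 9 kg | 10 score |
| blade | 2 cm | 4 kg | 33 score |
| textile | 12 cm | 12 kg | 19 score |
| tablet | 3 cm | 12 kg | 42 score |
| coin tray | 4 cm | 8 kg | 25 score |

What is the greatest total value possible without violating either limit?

132 score

Feasible sets respecting both limits:
- urn+blade+tablet+coin tray: length 14, weight 31, value 132
- urn+blade+textile+tablet: length 22, weight 35, value 126
- blade+textile+tablet+coin tray: length 21, weight 36, value 119
Best: 132 score.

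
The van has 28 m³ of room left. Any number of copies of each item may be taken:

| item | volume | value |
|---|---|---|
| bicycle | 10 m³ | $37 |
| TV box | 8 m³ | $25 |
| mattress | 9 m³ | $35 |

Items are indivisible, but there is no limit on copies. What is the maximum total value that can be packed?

$107

Best value-per-unit is mattress at 35/9; filling with it alone gives 3×35 = 105.
Optimal mix: 1×bicycle + 2×mattress → volume 28, value 107.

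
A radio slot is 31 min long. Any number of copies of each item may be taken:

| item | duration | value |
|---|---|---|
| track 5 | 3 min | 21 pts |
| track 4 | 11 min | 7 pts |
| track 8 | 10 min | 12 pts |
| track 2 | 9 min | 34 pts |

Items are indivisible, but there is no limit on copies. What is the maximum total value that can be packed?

210 pts

Best value-per-unit is track 5 at 21/3, and filling with it alone uses duration 10×3=30. No mix of the others beats 10×21 = 210.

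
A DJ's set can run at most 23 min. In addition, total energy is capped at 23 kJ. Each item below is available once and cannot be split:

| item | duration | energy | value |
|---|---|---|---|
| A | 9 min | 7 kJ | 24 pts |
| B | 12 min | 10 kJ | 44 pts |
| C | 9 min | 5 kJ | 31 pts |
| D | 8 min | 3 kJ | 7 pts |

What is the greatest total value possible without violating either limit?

75 pts

Feasible sets respecting both limits:
- B+C: duration 21, energy 15, value 75
- A+B: duration 21, energy 17, value 68
- A+C: duration 18, energy 12, value 55
Best: 75 pts.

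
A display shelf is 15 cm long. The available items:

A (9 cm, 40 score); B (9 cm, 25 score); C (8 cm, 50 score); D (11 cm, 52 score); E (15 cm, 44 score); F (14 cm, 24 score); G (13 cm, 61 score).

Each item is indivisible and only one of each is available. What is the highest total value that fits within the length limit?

61 score

Check high-value combinations within 15 cm:
- G: length 13, value 61
- D: length 11, value 52
- C: length 8, value 50
Best: 61 score.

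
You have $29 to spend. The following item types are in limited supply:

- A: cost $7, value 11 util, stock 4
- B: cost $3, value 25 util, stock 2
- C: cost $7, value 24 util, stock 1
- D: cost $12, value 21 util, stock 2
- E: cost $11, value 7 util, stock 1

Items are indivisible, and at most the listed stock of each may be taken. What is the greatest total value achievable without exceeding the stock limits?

Best selections within cost 29 and stock limits:
- 2×A + 2×B + 1×C: cost 27, value 96
- 2×B + 1×C + 1×D: cost 25, value 95
- 1×A + 2×B + 1×C: cost 20, value 85
- 3×A + 2×B: cost 27, value 83
Best: 96 util.

96 util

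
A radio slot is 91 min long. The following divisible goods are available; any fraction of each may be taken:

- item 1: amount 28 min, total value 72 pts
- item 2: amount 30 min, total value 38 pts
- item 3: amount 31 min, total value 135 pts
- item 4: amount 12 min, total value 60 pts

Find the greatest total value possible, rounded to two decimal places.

292.33

Take in order of value per unit:
- item 4 (60/12 per unit): all 12 → value 60, running total 60.00
- item 3 (135/31 per unit): all 31 → value 135, running total 195.00
- item 1 (72/28 per unit): all 28 → value 72, running total 267.00
- item 2 (38/30 per unit): 20 of 30 → value 20×38/30 = 25.3333, running total 292.33
Total 292.33.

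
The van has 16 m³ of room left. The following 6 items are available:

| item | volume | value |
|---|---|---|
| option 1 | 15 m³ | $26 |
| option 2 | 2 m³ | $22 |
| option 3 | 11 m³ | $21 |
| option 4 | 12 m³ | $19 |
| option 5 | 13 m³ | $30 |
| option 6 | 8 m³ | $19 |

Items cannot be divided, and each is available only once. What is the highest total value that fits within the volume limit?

$52

This is a 0/1 knapsack; check combinations near the capacity.
- option 2+option 5: volume 2+13=15, value 22+30=52
- option 2+option 3: volume 2+11=13, value 22+21=43
- option 2+option 6: volume 2+8=10, value 22+19=41
Best: $52.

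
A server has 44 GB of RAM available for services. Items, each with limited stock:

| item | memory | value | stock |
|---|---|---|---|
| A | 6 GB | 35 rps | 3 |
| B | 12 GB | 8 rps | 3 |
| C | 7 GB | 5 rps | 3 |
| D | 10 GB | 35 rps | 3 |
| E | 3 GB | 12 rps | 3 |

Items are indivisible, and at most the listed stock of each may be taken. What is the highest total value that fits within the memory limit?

Top feasible selections:
- 3×A + 2×D + 2×E: memory 44, value 199
- 3×A + 2×D + 1×E: memory 41, value 187
- 3×A + 1×C + 1×D + 3×E: memory 44, value 181
- 3×A + 1×D + 3×E: memory 37, value 176
Best: 199 rps.

199 rps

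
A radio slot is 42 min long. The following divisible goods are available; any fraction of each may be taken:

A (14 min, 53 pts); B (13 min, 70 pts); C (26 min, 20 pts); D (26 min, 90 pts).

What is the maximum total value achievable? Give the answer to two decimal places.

Take in order of value per unit:
- B (70/13 per unit): all 13 → value 70, running total 70.00
- A (53/14 per unit): all 14 → value 53, running total 123.00
- D (90/26 per unit): 15 of 26 → value 15×90/26 = 51.9231, running total 174.92
Total 174.92.

174.92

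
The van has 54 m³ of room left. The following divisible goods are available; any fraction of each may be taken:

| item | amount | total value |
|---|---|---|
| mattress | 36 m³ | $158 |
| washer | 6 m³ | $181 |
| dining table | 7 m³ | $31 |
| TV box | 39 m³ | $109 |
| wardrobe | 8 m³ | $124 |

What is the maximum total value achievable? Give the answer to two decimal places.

480.83

Take in order of value per unit:
- washer (181/6 per unit): all 6 → value 181, running total 181.00
- wardrobe (124/8 per unit): all 8 → value 124, running total 305.00
- dining table (31/7 per unit): all 7 → value 31, running total 336.00
- mattress (158/36 per unit): 33 of 36 → value 33×158/36 = 144.8333, running total 480.83
Total 480.83.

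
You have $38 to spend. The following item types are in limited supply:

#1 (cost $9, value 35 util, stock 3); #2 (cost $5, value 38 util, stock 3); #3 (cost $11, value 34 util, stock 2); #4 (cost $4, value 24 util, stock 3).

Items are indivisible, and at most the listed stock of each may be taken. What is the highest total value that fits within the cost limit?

Best selections within cost 38 and stock limits:
- 1×#1 + 3×#2 + 3×#4: cost 36, value 221
- 3×#2 + 1×#3 + 3×#4: cost 38, value 220
Best: 221 util.

221 util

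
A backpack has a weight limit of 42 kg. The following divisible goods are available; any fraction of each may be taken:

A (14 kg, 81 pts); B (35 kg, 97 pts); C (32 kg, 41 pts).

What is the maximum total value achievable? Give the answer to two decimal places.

Take in order of value per unit:
- A (81/14 per unit): all 14 → value 81, running total 81.00
- B (97/35 per unit): 28 of 35 → value 28×97/35 = 77.6000, running total 158.60
Total 158.60.

158.60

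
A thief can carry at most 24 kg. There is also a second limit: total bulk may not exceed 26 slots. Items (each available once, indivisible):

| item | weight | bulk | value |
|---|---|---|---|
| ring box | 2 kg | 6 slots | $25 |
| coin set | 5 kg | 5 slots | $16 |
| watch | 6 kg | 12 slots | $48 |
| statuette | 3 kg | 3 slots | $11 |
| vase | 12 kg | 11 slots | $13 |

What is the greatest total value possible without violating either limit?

Feasible sets respecting both limits:
- ring box+coin set+watch+statuette: weight 16, bulk 26, value 100
- ring box+coin set+watch: weight 13, bulk 23, value 89
- ring box+watch+statuette: weight 11, bulk 21, value 84
- coin set+watch+statuette: weight 14, bulk 20, value 75
Best: $100.

$100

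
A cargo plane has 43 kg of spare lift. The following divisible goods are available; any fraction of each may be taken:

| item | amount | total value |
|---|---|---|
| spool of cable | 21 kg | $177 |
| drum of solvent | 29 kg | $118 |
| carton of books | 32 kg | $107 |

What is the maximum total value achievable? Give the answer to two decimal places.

Take in order of value per unit:
- spool of cable (177/21 per unit): all 21 → value 177, running total 177.00
- drum of solvent (118/29 per unit): 22 of 29 → value 22×118/29 = 89.5172, running total 266.52
Total 266.52.

266.52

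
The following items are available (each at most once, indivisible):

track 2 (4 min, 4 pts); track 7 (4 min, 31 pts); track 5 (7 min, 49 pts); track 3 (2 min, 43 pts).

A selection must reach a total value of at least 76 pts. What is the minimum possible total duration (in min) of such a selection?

9

Subsets with value ≥ 76, sorted by total duration:
- track 5+track 3: duration 9, value 92
- track 2+track 7+track 3: duration 10, value 78
- track 7+track 5: duration 11, value 80
- track 7+track 5+track 3: duration 13, value 123
Minimum duration: 9 min.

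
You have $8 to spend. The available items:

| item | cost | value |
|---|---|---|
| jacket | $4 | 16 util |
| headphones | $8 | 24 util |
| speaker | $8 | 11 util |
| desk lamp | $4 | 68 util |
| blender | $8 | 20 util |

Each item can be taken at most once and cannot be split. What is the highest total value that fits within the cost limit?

Check high-value combinations within $8:
- jacket+desk lamp: cost 4+4=8, value 16+68=84
- desk lamp: cost 4, value 68
- headphones: cost 8, value 24
Best: 84 util.

84 util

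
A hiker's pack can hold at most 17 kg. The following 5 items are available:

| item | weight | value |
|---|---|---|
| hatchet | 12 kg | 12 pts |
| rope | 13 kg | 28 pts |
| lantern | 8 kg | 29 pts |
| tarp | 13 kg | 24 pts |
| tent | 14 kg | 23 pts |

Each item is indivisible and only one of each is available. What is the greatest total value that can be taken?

29 pts

Check high-value combinations within 17 kg:
- lantern: weight 8, value 29
- rope: weight 13, value 28
- tarp: weight 13, value 24
Best: 29 pts.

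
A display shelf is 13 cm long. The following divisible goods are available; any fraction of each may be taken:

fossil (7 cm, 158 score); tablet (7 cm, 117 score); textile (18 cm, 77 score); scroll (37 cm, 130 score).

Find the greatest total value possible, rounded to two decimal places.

258.29

Take in order of value per unit:
- fossil (158/7 per unit): all 7 → value 158, running total 158.00
- tablet (117/7 per unit): 6 of 7 → value 6×117/7 = 100.2857, running total 258.29
Total 258.29.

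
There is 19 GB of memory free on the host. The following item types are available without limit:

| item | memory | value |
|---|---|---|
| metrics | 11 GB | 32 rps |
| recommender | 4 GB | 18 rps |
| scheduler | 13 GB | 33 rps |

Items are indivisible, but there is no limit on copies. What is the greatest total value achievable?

Best value-per-unit is recommender at 18/4, and filling with it alone uses memory 4×4=16. No mix of the others beats 4×18 = 72.

72 rps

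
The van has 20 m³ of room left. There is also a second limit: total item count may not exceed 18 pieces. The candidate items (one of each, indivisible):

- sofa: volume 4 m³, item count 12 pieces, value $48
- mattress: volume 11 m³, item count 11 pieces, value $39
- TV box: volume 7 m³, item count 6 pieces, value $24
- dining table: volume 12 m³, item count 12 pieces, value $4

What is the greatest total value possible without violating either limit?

$72

Feasible sets respecting both limits:
- sofa+TV box: volume 11, item count 18, value 72
- mattress+TV box: volume 18, item count 17, value 63
- sofa: volume 4, item count 12, value 48
Best: $72.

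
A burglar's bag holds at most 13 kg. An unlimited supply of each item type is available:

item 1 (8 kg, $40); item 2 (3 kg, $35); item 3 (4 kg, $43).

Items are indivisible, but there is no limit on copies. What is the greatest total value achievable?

$148

Best value-per-unit is item 2 at 35/3; filling with it alone gives 4×35 = 140.
Optimal mix: 3×item 2 + 1×item 3 → weight 13, value 148.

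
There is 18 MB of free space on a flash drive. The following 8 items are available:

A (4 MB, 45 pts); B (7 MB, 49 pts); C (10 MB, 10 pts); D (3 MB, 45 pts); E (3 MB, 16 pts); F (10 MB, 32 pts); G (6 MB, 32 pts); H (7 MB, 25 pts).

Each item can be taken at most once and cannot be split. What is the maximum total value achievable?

Check high-value combinations within 18 MB:
- A+B+D+E: size 4+7+3+3=17, value 45+49+45+16=155
- A+B+D: size 4+7+3=14, value 45+49+45=139
- A+D+E+G: size 4+3+3+6=16, value 45+45+16+32=138
Best: 155 pts.

155 pts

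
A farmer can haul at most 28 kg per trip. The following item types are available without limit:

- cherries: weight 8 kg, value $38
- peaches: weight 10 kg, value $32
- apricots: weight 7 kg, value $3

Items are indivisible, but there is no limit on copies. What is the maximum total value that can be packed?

$114

Best value-per-unit is cherries at 38/8, and filling with it alone uses weight 3×8=24. No mix of the others beats 3×38 = 114.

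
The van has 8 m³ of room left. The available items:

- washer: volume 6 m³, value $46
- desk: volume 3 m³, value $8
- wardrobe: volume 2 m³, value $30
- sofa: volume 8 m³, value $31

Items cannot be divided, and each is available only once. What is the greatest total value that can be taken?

$76

Check high-value combinations within 8 m³:
- washer+wardrobe: volume 6+2=8, value 46+30=76
- washer: volume 6, value 46
- desk+wardrobe: volume 3+2=5, value 8+30=38
- sofa: volume 8, value 31
- wardrobe: volume 2, value 30
Best: $76.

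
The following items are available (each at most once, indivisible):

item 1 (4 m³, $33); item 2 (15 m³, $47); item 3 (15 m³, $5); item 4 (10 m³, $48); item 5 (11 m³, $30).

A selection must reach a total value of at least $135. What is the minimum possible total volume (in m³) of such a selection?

Subsets with value ≥ 135, sorted by total volume:
- item 1+item 2+item 4+item 5: volume 40, value 158
- item 1+item 2+item 3+item 4+item 5: volume 55, value 163
Minimum volume: 40 m³.

40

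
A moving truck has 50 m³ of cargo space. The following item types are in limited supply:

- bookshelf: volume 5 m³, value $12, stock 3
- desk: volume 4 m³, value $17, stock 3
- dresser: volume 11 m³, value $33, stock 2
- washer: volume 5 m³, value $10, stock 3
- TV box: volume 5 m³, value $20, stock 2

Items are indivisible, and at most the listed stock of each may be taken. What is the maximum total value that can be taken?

Best selections within volume 50 and stock limits:
- 1×bookshelf + 3×desk + 2×dresser + 2×TV box: volume 49, value 169
- 3×desk + 2×dresser + 1×washer + 2×TV box: volume 49, value 167
- 2×bookshelf + 2×desk + 2×dresser + 2×TV box: volume 50, value 164
- 1×bookshelf + 2×desk + 2×dresser + 1×washer + 2×TV box: volume 50, value 162
Best: $169.

$169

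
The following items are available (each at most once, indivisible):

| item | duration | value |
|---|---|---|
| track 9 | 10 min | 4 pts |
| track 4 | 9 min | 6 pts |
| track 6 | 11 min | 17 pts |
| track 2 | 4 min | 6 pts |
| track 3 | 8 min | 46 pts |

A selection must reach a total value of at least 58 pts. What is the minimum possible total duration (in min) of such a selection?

19

Subsets with value ≥ 58, sorted by total duration:
- track 6+track 3: duration 19, value 63
- track 4+track 2+track 3: duration 21, value 58
- track 6+track 2+track 3: duration 23, value 69
- track 4+track 6+track 3: duration 28, value 69
Minimum duration: 19 min.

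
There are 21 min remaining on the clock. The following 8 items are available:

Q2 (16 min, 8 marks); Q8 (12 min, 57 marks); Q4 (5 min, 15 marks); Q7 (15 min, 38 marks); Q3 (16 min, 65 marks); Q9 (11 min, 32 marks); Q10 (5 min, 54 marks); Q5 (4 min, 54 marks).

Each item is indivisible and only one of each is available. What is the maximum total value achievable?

Check high-value combinations within 21 min:
- Q8+Q10+Q5: time 12+5+4=21, value 57+54+54=165
- Q9+Q10+Q5: time 11+5+4=20, value 32+54+54=140
- Q8+Q4+Q5: time 12+5+4=21, value 57+15+54=126
- Q4+Q10+Q5: time 5+5+4=14, value 15+54+54=123
Best: 165 marks.

165 marks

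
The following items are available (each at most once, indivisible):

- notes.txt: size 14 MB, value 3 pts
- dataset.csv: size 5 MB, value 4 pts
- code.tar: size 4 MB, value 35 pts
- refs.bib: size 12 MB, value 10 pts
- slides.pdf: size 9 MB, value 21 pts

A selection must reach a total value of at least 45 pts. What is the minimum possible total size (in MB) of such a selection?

13

Subsets with value ≥ 45, sorted by total size:
- code.tar+slides.pdf: size 13, value 56
- code.tar+refs.bib: size 16, value 45
Minimum size: 13 MB.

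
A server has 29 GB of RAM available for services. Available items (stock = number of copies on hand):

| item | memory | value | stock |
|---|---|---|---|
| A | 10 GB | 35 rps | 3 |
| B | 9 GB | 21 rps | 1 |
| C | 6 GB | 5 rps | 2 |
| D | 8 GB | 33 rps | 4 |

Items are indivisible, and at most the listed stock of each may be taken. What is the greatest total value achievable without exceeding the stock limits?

103 rps

Top feasible selections:
- 2×A + 1×D: memory 28, value 103
- 1×A + 2×D: memory 26, value 101
Best: 103 rps.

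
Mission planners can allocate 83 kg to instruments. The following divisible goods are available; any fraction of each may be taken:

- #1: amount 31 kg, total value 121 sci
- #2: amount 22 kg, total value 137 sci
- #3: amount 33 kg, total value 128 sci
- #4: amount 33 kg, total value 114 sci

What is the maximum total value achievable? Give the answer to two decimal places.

Take in order of value per unit:
- #2 (137/22 per unit): all 22 → value 137, running total 137.00
- #1 (121/31 per unit): all 31 → value 121, running total 258.00
- #3 (128/33 per unit): 30 of 33 → value 30×128/33 = 116.3636, running total 374.36
Total 374.36.

374.36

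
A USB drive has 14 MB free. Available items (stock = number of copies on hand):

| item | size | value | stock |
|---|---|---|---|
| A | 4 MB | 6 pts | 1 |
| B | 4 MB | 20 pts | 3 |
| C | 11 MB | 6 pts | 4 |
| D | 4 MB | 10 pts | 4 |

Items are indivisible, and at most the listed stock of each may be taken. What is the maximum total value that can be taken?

60 pts

Best selections within size 14 and stock limits:
- 3×B: size 12, value 60
- 2×B + 1×D: size 12, value 50
- 1×A + 2×B: size 12, value 46
Best: 60 pts.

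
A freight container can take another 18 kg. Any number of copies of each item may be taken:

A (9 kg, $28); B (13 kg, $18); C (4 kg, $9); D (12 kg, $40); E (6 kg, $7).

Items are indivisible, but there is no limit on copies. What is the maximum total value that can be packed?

Best value-per-unit is D at 40/12; filling with it alone gives 1×40 = 40.
Optimal mix: 2×A → weight 18, value 56.

$56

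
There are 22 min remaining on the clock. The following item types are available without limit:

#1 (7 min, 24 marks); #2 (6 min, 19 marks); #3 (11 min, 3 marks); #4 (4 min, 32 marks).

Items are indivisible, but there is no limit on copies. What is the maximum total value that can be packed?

Best value-per-unit is #4 at 32/4, and filling with it alone uses time 5×4=20. No mix of the others beats 5×32 = 160.

160 marks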